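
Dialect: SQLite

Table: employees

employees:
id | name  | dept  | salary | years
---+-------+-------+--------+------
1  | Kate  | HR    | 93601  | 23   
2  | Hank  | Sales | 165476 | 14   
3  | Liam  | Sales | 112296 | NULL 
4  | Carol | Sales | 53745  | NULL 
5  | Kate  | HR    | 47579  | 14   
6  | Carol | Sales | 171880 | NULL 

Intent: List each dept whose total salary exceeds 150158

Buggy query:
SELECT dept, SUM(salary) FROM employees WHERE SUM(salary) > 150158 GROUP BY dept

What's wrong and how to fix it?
Bug: Aggregate functions cannot appear in a WHERE clause

Fix: Move the aggregate condition to a HAVING clause

Corrected query:
SELECT dept, SUM(salary) FROM employees GROUP BY dept HAVING SUM(salary) > 150158

Result:
dept  | SUM(salary)
------+------------
Sales | 503397     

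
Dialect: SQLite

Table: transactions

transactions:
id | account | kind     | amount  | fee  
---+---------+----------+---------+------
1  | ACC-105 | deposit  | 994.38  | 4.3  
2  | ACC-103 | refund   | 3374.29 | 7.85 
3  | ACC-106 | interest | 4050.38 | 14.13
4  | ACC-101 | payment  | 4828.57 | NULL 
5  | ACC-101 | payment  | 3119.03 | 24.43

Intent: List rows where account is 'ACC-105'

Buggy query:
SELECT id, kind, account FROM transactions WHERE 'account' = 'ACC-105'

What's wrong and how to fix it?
Bug: Single quotes denote string literals in SQL; the column name is being compared as a constant string

Fix: Reference the column as account without single quotes

Corrected query:
SELECT id, kind, account FROM transactions WHERE account = 'ACC-105'

Result:
id | kind    | account
---+---------+--------
1  | deposit | ACC-105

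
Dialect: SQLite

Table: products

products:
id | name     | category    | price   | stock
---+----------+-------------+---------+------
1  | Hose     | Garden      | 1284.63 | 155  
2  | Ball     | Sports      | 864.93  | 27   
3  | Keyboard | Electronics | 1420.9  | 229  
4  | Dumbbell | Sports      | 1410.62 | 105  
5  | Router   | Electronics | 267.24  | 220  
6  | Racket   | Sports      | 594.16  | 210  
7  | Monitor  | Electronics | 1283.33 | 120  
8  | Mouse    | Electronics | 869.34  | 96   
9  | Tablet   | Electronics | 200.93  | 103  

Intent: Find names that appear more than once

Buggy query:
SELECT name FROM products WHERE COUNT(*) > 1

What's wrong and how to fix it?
Bug: COUNT(*) is an aggregate and cannot be used in WHERE

Fix: GROUP BY name, then filter groups with HAVING COUNT(*) > 1

Corrected query:
SELECT name FROM products GROUP BY name HAVING COUNT(*) > 1

Result:
(no rows)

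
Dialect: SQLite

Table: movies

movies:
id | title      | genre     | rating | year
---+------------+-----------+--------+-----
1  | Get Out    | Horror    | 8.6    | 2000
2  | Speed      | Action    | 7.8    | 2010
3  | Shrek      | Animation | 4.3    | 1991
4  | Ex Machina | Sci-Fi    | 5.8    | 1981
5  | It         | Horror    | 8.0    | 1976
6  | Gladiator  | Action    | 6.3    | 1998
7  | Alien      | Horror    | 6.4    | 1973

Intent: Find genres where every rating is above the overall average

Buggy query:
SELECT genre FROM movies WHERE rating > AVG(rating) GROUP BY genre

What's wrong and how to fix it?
Bug: AVG() is an aggregate; it can't sit directly in WHERE

Fix: Use a subquery for AVG and a HAVING MIN(...) filter so the condition holds for every row in the group

Corrected query:
SELECT genre FROM movies GROUP BY genre HAVING MIN(rating) > (SELECT AVG(rating) FROM movies)

Result:
(no rows)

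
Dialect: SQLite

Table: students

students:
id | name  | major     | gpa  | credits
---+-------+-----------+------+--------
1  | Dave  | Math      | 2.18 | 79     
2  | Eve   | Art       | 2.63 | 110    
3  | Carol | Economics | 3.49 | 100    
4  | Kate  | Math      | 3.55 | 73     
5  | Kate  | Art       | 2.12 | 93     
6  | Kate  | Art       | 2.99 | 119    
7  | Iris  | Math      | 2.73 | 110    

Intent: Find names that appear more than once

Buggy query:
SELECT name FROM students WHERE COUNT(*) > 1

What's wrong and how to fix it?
Bug: COUNT(*) is an aggregate and cannot be used in WHERE

Fix: Group first, then use HAVING for the count condition

Corrected query:
SELECT name FROM students GROUP BY name HAVING COUNT(*) > 1

Result:
name
----
Kate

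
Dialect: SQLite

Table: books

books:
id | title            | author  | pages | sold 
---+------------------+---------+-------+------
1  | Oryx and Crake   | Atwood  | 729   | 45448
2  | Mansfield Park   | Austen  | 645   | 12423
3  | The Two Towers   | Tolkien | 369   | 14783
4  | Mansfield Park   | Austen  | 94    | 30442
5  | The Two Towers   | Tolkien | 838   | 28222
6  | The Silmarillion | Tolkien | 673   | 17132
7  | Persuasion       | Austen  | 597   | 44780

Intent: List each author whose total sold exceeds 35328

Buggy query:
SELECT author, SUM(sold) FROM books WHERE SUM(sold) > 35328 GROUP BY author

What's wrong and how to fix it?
Bug: SUM(sold) is an aggregate, but WHERE filters rows before aggregation

Fix: Move the aggregate condition to a HAVING clause

Corrected query:
SELECT author, SUM(sold) FROM books GROUP BY author HAVING SUM(sold) > 35328

Result:
author  | SUM(sold)
--------+----------
Atwood  | 45448    
Austen  | 87645    
Tolkien | 60137    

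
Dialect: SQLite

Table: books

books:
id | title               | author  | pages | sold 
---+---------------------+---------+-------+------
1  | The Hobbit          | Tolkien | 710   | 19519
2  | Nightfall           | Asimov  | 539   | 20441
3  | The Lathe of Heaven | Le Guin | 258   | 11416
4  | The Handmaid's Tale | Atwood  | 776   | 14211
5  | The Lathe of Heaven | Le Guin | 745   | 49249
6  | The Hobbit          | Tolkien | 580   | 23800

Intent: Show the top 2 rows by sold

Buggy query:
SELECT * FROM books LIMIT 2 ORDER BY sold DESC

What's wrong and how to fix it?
Bug: LIMIT must come after ORDER BY

Fix: Swap the clauses: ORDER BY first, then LIMIT

Corrected query:
SELECT * FROM books ORDER BY sold DESC LIMIT 2

Result:
id | title               | author  | pages | sold 
---+---------------------+---------+-------+------
5  | The Lathe of Heaven | Le Guin | 745   | 49249
6  | The Hobbit          | Tolkien | 580   | 23800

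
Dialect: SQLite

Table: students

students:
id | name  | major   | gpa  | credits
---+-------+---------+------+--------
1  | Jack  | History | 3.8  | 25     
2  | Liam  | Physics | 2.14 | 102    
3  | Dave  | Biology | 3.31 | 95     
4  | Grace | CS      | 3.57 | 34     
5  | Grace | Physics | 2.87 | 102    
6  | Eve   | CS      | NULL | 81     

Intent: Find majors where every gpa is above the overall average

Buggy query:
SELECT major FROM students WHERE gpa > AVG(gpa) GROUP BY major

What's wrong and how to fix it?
Bug: AVG() is an aggregate; it can't sit directly in WHERE

Fix: Compute the overall average in a scalar subquery and compare each group's MIN against it in HAVING

Corrected query:
SELECT major FROM students GROUP BY major HAVING MIN(gpa) > (SELECT AVG(gpa) FROM students)

Result:
major  
-------
Biology
CS     
History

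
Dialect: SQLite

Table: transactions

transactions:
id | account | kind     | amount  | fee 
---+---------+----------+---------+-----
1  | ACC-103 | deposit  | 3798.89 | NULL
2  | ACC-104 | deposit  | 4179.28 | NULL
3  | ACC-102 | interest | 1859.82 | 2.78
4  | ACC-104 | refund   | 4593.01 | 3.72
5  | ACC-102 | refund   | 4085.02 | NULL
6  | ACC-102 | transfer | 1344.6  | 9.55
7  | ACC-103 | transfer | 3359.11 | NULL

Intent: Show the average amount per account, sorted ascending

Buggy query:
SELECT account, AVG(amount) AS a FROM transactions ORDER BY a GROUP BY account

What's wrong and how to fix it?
Bug: ORDER BY appears before GROUP BY; SQL clause order requires GROUP BY first

Fix: Move ORDER BY to the end, after GROUP BY

Corrected query:
SELECT account, AVG(amount) AS a FROM transactions GROUP BY account ORDER BY a

Result:
account | a          
--------+------------
ACC-102 | 2429.813333
ACC-103 | 3579       
ACC-104 | 4386.145   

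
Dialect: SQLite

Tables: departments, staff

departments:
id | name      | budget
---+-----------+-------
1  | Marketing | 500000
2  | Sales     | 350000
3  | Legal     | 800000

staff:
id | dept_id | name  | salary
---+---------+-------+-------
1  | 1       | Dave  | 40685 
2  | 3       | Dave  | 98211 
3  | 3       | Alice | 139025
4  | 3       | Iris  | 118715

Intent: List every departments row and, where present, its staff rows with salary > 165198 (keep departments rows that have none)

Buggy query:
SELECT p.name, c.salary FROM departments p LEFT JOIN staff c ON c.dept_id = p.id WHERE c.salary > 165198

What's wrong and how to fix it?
Bug: A WHERE condition on the right-hand table after LEFT JOIN drops unmatched parents

Fix: Put 'c.salary > 165198' in the JOIN's ON clause instead of WHERE

Corrected query:
SELECT p.name, c.salary FROM departments p LEFT JOIN staff c ON c.dept_id = p.id AND c.salary > 165198

Result:
name      | salary
----------+-------
Marketing | NULL  
Sales     | NULL  
Legal     | NULL  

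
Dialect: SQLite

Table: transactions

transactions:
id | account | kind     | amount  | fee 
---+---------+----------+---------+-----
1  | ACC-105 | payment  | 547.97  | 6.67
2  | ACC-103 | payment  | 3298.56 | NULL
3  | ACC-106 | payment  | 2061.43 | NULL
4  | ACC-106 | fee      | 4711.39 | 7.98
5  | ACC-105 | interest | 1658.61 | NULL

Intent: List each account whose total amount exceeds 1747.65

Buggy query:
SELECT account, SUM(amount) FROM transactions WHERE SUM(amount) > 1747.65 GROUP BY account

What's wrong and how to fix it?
Bug: WHERE runs before GROUP BY, so aggregates aren't available there

Fix: Use HAVING (which filters groups after aggregation) instead of WHERE

Corrected query:
SELECT account, SUM(amount) FROM transactions GROUP BY account HAVING SUM(amount) > 1747.65

Result:
account | SUM(amount)
--------+------------
ACC-103 | 3298.56    
ACC-105 | 2206.58    
ACC-106 | 6772.82    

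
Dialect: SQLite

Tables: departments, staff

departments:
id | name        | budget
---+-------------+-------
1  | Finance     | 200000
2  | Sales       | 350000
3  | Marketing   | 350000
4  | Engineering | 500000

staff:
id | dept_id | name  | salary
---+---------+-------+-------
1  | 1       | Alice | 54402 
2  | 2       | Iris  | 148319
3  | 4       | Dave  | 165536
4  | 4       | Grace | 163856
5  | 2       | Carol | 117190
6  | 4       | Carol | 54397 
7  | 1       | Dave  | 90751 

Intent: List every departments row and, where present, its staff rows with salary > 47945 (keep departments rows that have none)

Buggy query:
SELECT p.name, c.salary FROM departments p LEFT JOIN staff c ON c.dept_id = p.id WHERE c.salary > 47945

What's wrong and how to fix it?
Bug: Filtering c.salary in WHERE discards the NULL rows produced by LEFT JOIN, turning it into an inner join

Fix: Move the right-table condition into the ON clause so unmatched parents are kept

Corrected query:
SELECT p.name, c.salary FROM departments p LEFT JOIN staff c ON c.dept_id = p.id AND c.salary > 47945

Result:
name        | salary
------------+-------
Finance     | 54402 
Finance     | 90751 
Sales       | 117190
Sales       | 148319
Marketing   | NULL  
Engineering | 54397 
Engineering | 163856
Engineering | 165536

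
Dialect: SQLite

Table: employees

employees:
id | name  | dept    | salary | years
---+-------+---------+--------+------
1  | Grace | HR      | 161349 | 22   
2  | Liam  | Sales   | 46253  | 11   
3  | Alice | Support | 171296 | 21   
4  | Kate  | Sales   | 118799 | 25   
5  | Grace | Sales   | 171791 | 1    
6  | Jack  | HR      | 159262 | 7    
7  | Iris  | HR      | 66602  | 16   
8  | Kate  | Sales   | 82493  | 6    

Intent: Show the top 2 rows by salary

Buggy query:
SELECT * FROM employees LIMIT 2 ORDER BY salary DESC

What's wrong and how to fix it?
Bug: LIMIT must come after ORDER BY

Fix: Sort with ORDER BY, then apply LIMIT

Corrected query:
SELECT * FROM employees ORDER BY salary DESC LIMIT 2

Result:
id | name  | dept    | salary | years
---+-------+---------+--------+------
5  | Grace | Sales   | 171791 | 1    
3  | Alice | Support | 171296 | 21   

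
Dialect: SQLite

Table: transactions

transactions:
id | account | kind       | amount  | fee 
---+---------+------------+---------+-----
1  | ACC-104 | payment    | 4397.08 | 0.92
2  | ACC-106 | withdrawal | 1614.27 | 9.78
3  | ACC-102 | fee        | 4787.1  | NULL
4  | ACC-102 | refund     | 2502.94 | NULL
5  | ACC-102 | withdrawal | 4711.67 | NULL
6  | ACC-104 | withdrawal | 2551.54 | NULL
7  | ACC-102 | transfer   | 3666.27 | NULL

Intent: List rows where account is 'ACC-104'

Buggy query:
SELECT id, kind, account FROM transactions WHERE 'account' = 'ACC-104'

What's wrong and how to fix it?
Bug: Single quotes denote string literals in SQL; the column name is being compared as a constant string

Fix: Reference the column as account without single quotes

Corrected query:
SELECT id, kind, account FROM transactions WHERE account = 'ACC-104'

Result:
id | kind       | account
---+------------+--------
1  | payment    | ACC-104
6  | withdrawal | ACC-104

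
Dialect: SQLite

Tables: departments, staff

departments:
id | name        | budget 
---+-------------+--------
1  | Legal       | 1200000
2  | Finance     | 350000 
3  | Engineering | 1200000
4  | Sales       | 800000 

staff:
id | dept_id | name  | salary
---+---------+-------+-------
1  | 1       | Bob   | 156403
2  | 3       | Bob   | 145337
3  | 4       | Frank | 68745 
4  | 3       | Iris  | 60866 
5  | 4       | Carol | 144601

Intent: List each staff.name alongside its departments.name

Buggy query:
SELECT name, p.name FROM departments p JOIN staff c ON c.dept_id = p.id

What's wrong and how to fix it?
Bug: 'name' exists in both joined tables, so the database can't tell which one is meant

Fix: Prefix ambiguous columns with the table alias

Corrected query:
SELECT c.name, p.name FROM departments p JOIN staff c ON c.dept_id = p.id

Result:
name  | name       
------+------------
Bob   | Legal      
Bob   | Engineering
Frank | Sales      
Iris  | Engineering
Carol | Sales      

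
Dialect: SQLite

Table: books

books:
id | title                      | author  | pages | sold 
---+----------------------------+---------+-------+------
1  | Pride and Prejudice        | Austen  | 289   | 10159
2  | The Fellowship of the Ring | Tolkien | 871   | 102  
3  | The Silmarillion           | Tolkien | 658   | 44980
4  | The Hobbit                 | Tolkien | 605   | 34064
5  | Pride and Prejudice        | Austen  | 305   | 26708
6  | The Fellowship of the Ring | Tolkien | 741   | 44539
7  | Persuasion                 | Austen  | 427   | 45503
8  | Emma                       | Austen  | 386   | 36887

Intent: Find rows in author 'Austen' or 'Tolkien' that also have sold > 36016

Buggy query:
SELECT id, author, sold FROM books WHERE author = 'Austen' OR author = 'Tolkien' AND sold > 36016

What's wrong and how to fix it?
Bug: AND binds tighter than OR, so this parses as author = 'Austen' OR (author = 'Tolkien' AND sold > 36016)

Fix: Group the OR with parentheses (or use IN), then AND the threshold

Corrected query:
SELECT id, author, sold FROM books WHERE (author = 'Austen' OR author = 'Tolkien') AND sold > 36016

Result:
id | author  | sold 
---+---------+------
3  | Tolkien | 44980
6  | Tolkien | 44539
7  | Austen  | 45503
8  | Austen  | 36887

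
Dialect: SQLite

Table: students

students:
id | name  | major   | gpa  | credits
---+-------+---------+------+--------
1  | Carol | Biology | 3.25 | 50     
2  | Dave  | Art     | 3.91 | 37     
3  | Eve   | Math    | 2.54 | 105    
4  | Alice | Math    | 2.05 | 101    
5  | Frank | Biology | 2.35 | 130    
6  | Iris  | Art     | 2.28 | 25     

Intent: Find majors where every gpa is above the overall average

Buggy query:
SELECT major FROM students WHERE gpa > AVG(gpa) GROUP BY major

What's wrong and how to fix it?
Bug: AVG() is an aggregate; it can't sit directly in WHERE

Fix: Use a subquery for AVG and a HAVING MIN(...) filter so the condition holds for every row in the group

Corrected query:
SELECT major FROM students GROUP BY major HAVING MIN(gpa) > (SELECT AVG(gpa) FROM students)

Result:
(no rows)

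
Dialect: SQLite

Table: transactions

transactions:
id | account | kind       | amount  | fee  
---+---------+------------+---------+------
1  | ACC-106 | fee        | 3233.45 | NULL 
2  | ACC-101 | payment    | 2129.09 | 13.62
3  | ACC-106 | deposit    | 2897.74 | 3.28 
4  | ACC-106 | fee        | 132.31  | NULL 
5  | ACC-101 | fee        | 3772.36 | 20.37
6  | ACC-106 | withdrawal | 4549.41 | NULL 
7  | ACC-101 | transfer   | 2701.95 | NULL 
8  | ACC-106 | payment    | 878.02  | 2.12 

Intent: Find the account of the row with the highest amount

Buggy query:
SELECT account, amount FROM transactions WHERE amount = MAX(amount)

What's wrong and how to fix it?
Bug: MAX(amount) is an aggregate and cannot be used directly in WHERE

Fix: Use a subquery: WHERE amount = (SELECT MAX(amount) FROM transactions)

Corrected query:
SELECT account, amount FROM transactions WHERE amount = (SELECT MAX(amount) FROM transactions)

Result:
account | amount 
--------+--------
ACC-106 | 4549.41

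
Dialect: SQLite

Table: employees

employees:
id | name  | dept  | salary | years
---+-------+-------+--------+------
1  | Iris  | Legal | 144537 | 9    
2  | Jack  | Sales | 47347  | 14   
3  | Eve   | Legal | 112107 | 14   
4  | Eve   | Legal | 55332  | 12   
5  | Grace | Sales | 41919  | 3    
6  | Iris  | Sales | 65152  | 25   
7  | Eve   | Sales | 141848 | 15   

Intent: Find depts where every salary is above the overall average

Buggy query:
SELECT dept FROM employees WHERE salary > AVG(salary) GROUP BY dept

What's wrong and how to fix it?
Bug: AVG() is an aggregate; it can't sit directly in WHERE

Fix: Use a subquery for AVG and a HAVING MIN(...) filter so the condition holds for every row in the group

Corrected query:
SELECT dept FROM employees GROUP BY dept HAVING MIN(salary) > (SELECT AVG(salary) FROM employees)

Result:
(no rows)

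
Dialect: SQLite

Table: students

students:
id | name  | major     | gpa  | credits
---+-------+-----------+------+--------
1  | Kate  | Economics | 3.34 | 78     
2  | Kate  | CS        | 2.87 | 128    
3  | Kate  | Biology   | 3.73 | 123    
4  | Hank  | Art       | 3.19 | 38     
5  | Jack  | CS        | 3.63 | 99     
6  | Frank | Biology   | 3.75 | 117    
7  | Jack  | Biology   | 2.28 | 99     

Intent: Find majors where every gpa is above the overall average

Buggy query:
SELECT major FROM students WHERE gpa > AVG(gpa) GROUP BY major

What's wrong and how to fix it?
Bug: WHERE evaluates per row before aggregation, so AVG() is unavailable

Fix: Compute the overall average in a scalar subquery and compare each group's MIN against it in HAVING

Corrected query:
SELECT major FROM students GROUP BY major HAVING MIN(gpa) > (SELECT AVG(gpa) FROM students)

Result:
major    
---------
Economics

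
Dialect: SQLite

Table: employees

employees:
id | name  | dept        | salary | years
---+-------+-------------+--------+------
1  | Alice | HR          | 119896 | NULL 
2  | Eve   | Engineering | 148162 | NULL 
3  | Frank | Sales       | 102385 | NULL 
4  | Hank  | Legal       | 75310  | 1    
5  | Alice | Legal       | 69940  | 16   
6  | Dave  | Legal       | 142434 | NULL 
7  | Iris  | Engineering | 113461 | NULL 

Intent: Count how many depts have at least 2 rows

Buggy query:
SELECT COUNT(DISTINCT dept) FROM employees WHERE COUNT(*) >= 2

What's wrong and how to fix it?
Bug: COUNT(*) cannot appear in WHERE; the per-group count doesn't exist yet

Fix: Use a subquery that GROUPs and filters with HAVING, then count its rows

Corrected query:
SELECT COUNT(*) FROM (SELECT dept FROM employees GROUP BY dept HAVING COUNT(*) >= 2)

Result:
COUNT(*)
--------
2       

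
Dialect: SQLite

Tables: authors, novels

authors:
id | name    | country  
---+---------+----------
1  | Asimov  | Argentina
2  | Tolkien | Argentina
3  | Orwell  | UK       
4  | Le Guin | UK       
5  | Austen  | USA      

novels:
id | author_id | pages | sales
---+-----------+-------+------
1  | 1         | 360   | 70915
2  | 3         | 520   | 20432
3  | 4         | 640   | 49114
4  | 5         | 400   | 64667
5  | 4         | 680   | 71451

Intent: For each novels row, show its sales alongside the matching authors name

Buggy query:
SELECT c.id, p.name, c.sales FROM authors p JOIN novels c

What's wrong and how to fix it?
Bug: Missing join condition: each novels row is matched to all authors rows instead of just its own

Fix: Add ON c.author_id = p.id to the JOIN

Corrected query:
SELECT c.id, p.name, c.sales FROM authors p JOIN novels c ON c.author_id = p.id

Result:
id | name    | sales
---+---------+------
1  | Asimov  | 70915
2  | Orwell  | 20432
3  | Le Guin | 49114
4  | Austen  | 64667
5  | Le Guin | 71451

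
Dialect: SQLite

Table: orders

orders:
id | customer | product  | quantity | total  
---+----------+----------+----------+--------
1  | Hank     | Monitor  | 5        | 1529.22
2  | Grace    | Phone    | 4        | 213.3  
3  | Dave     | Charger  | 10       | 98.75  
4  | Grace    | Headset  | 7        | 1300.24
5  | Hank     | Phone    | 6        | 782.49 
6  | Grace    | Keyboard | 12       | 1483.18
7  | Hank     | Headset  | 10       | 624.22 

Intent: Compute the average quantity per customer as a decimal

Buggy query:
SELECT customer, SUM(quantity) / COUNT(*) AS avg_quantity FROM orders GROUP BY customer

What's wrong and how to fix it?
Bug: Both operands are integers, so '/' performs integer division and truncates

Fix: Cast one side to REAL so the division keeps the fractional part

Corrected query:
SELECT customer, SUM(quantity) * 1.0 / COUNT(*) AS avg_quantity FROM orders GROUP BY customer

Result:
customer | avg_quantity
---------+-------------
Dave     | 10          
Grace    | 7.666667    
Hank     | 7           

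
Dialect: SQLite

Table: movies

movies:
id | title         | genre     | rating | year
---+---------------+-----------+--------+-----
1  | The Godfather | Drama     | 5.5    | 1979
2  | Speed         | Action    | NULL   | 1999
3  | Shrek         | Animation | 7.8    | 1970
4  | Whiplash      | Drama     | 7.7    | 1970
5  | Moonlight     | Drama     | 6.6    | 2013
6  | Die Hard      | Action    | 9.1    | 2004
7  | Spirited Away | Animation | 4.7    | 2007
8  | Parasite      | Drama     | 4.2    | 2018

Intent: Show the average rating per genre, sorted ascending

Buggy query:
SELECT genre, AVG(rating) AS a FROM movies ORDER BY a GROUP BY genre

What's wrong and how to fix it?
Bug: ORDER BY appears before GROUP BY; SQL clause order requires GROUP BY first

Fix: Reorder: SELECT … FROM … GROUP BY … ORDER BY …

Corrected query:
SELECT genre, AVG(rating) AS a FROM movies GROUP BY genre ORDER BY a

Result:
genre     | a   
----------+-----
Drama     | 6   
Animation | 6.25
Action    | 9.1 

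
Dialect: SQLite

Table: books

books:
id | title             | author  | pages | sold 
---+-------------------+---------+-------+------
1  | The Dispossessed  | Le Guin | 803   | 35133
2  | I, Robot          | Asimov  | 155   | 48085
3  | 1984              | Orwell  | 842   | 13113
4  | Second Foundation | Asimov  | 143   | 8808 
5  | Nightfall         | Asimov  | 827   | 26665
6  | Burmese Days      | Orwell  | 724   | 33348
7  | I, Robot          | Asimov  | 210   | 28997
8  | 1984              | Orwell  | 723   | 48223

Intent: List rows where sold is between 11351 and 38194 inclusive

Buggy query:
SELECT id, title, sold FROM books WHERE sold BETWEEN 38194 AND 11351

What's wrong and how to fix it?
Bug: The bounds are reversed; BETWEEN a AND b requires a <= b to match anything

Fix: Swap the bounds so the smaller value comes first

Corrected query:
SELECT id, title, sold FROM books WHERE sold BETWEEN 11351 AND 38194

Result:
id | title            | sold 
---+------------------+------
1  | The Dispossessed | 35133
3  | 1984             | 13113
5  | Nightfall        | 26665
6  | Burmese Days     | 33348
7  | I, Robot         | 28997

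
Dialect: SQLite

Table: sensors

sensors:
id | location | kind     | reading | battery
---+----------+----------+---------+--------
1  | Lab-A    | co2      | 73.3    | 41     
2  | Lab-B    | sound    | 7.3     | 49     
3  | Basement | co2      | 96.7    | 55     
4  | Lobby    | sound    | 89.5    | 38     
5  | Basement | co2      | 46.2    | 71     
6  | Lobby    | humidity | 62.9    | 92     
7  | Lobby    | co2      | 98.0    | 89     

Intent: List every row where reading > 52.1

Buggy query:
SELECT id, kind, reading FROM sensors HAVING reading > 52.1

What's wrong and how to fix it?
Bug: HAVING filters the output of aggregation, but this query has no GROUP BY and no aggregate functions, so SQLite rejects it (HAVING clause on a non-aggregate query); the condition here is per row

Fix: Use WHERE for row-level filtering

Corrected query:
SELECT id, kind, reading FROM sensors WHERE reading > 52.1

Result:
id | kind     | reading
---+----------+--------
1  | co2      | 73.3   
3  | co2      | 96.7   
4  | sound    | 89.5   
6  | humidity | 62.9   
7  | co2      | 98     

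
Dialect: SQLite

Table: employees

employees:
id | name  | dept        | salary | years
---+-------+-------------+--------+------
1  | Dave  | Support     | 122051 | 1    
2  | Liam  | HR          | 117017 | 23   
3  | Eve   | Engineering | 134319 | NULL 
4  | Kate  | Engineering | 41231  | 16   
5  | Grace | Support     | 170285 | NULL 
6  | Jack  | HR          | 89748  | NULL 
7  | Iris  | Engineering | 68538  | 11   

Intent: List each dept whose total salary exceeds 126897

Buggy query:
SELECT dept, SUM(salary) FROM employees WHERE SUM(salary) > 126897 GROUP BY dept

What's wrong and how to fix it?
Bug: SUM(salary) is an aggregate, but WHERE filters rows before aggregation

Fix: Use HAVING (which filters groups after aggregation) instead of WHERE

Corrected query:
SELECT dept, SUM(salary) FROM employees GROUP BY dept HAVING SUM(salary) > 126897

Result:
dept        | SUM(salary)
------------+------------
Engineering | 244088     
HR          | 206765     
Support     | 292336     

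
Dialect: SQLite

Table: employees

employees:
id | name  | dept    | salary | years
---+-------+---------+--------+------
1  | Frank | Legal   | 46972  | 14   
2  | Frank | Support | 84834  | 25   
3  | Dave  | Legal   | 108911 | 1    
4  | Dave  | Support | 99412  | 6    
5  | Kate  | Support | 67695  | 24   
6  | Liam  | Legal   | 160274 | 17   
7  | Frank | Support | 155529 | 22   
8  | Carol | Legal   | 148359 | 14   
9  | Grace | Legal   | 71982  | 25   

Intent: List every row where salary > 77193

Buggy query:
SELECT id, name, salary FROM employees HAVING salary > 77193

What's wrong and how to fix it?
Bug: This is a non-aggregate query (no GROUP BY, no aggregates), so in SQLite the HAVING clause is invalid here; a row-level condition belongs in WHERE

Fix: Use WHERE for row-level filtering

Corrected query:
SELECT id, name, salary FROM employees WHERE salary > 77193

Result:
id | name  | salary
---+-------+-------
2  | Frank | 84834 
3  | Dave  | 108911
4  | Dave  | 99412 
6  | Liam  | 160274
7  | Frank | 155529
8  | Carol | 148359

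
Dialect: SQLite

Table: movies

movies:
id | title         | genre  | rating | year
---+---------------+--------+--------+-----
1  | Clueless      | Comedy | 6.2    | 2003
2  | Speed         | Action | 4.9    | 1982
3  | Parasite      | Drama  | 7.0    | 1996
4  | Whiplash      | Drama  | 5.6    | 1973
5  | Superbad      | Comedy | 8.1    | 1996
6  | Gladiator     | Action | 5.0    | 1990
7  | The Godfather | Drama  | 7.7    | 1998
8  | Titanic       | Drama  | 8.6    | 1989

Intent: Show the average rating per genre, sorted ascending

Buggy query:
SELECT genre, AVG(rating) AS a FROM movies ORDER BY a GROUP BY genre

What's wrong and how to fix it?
Bug: GROUP BY must precede ORDER BY

Fix: Reorder: SELECT … FROM … GROUP BY … ORDER BY …

Corrected query:
SELECT genre, AVG(rating) AS a FROM movies GROUP BY genre ORDER BY a

Result:
genre  | a    
-------+------
Action | 4.95 
Comedy | 7.15 
Drama  | 7.225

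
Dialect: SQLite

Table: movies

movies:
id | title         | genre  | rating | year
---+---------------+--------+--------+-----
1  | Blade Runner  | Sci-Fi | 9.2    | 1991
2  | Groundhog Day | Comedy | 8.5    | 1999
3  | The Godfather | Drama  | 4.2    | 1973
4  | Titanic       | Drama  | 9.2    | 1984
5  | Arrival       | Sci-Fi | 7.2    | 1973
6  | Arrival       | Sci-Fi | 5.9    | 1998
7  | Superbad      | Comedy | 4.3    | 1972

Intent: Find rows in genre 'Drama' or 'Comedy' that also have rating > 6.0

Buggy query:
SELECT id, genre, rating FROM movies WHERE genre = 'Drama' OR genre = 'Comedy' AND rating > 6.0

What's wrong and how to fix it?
Bug: AND binds tighter than OR, so this parses as genre = 'Drama' OR (genre = 'Comedy' AND rating > 6.0)

Fix: Add parentheses around the OR so the AND applies to both alternatives

Corrected query:
SELECT id, genre, rating FROM movies WHERE (genre = 'Drama' OR genre = 'Comedy') AND rating > 6.0

Result:
id | genre  | rating
---+--------+-------
2  | Comedy | 8.5   
4  | Drama  | 9.2   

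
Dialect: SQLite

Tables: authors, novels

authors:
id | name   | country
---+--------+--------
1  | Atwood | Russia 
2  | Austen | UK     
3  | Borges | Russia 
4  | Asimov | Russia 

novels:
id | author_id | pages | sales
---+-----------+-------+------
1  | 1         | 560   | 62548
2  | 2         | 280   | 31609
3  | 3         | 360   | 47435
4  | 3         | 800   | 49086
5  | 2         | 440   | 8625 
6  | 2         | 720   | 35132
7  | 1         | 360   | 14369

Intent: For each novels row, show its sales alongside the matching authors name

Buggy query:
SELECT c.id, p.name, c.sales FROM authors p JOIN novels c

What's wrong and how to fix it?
Bug: Missing join condition: each novels row is matched to all authors rows instead of just its own

Fix: Specify the join condition linking the foreign key to the parent id

Corrected query:
SELECT c.id, p.name, c.sales FROM authors p JOIN novels c ON c.author_id = p.id

Result:
id | name   | sales
---+--------+------
1  | Atwood | 62548
2  | Austen | 31609
3  | Borges | 47435
4  | Borges | 49086
5  | Austen | 8625 
6  | Austen | 35132
7  | Atwood | 14369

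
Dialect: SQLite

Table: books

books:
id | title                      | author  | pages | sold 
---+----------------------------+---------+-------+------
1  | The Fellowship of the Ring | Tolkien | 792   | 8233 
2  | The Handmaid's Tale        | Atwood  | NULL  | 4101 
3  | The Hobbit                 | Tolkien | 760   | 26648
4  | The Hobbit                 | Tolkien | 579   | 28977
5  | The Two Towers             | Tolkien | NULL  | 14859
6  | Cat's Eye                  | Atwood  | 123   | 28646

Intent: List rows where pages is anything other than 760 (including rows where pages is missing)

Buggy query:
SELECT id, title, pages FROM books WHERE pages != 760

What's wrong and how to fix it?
Bug: Inequality against NULL is unknown, not true; rows with NULL are dropped

Fix: Add an explicit OR pages IS NULL to include the missing-value rows

Corrected query:
SELECT id, title, pages FROM books WHERE pages != 760 OR pages IS NULL

Result:
id | title                      | pages
---+----------------------------+------
1  | The Fellowship of the Ring | 792  
2  | The Handmaid's Tale        | NULL 
4  | The Hobbit                 | 579  
5  | The Two Towers             | NULL 
6  | Cat's Eye                  | 123  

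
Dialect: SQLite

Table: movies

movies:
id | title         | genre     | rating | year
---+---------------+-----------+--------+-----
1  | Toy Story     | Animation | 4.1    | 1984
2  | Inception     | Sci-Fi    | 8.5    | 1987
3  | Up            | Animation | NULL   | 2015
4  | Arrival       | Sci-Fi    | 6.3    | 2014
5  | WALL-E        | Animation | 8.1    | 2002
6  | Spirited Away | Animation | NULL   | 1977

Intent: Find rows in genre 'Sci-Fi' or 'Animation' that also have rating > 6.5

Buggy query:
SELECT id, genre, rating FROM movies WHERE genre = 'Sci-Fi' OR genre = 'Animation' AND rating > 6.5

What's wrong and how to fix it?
Bug: Without parentheses, AND is evaluated before OR, so the rating filter only applies to the 'Animation' branch

Fix: Group the OR with parentheses (or use IN), then AND the threshold

Corrected query:
SELECT id, genre, rating FROM movies WHERE (genre = 'Sci-Fi' OR genre = 'Animation') AND rating > 6.5

Result:
id | genre     | rating
---+-----------+-------
2  | Sci-Fi    | 8.5   
5  | Animation | 8.1   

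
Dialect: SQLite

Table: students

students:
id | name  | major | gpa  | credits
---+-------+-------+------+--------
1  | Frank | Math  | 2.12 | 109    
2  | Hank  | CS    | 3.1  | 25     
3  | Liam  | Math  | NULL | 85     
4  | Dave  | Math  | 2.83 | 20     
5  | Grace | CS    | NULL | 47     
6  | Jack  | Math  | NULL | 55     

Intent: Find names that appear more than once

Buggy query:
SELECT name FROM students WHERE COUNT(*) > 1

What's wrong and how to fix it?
Bug: COUNT(*) is an aggregate and cannot be used in WHERE

Fix: GROUP BY name, then filter groups with HAVING COUNT(*) > 1

Corrected query:
SELECT name FROM students GROUP BY name HAVING COUNT(*) > 1

Result:
(no rows)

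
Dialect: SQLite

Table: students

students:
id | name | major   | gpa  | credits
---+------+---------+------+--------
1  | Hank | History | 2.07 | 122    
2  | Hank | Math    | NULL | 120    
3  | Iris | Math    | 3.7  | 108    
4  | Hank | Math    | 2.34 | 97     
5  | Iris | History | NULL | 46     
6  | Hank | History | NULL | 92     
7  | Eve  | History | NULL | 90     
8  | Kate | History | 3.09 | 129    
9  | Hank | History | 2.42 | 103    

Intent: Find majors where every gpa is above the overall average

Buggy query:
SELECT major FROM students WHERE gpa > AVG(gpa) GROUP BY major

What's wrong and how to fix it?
Bug: AVG() is an aggregate; it can't sit directly in WHERE

Fix: Use a subquery for AVG and a HAVING MIN(...) filter so the condition holds for every row in the group

Corrected query:
SELECT major FROM students GROUP BY major HAVING MIN(gpa) > (SELECT AVG(gpa) FROM students)

Result:
(no rows)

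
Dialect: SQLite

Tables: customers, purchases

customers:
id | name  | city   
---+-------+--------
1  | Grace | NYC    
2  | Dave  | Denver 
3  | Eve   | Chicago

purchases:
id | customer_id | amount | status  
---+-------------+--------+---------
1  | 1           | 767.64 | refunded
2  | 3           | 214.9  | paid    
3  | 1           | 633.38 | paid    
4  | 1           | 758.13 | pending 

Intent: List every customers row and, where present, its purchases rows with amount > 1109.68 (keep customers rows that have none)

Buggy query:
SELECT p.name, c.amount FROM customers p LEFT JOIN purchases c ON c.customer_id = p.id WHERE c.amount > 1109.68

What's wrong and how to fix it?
Bug: A WHERE condition on the right-hand table after LEFT JOIN drops unmatched parents

Fix: Put 'c.amount > 1109.68' in the JOIN's ON clause instead of WHERE

Corrected query:
SELECT p.name, c.amount FROM customers p LEFT JOIN purchases c ON c.customer_id = p.id AND c.amount > 1109.68

Result:
name  | amount
------+-------
Grace | NULL  
Dave  | NULL  
Eve   | NULL  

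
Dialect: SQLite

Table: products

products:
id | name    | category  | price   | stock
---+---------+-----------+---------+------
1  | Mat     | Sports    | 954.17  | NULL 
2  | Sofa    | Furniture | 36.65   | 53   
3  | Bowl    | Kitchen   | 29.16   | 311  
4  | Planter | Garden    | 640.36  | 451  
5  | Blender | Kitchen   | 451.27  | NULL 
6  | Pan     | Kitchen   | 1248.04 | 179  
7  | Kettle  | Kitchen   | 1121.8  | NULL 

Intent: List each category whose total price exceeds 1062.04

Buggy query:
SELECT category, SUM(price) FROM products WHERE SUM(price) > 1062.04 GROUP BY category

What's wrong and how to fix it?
Bug: Aggregate functions cannot appear in a WHERE clause

Fix: Move the aggregate condition to a HAVING clause

Corrected query:
SELECT category, SUM(price) FROM products GROUP BY category HAVING SUM(price) > 1062.04

Result:
category | SUM(price)
---------+-----------
Kitchen  | 2850.27   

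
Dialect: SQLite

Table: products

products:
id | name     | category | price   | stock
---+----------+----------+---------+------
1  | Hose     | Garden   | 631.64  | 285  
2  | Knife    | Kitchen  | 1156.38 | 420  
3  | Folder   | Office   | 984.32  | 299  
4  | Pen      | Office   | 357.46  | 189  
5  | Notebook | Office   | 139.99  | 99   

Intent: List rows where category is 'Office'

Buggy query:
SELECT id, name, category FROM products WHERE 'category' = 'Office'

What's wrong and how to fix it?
Bug: Single quotes denote string literals in SQL; the column name is being compared as a constant string

Fix: Remove the quotes around the column name (or use double quotes for an identifier)

Corrected query:
SELECT id, name, category FROM products WHERE category = 'Office'

Result:
id | name     | category
---+----------+---------
3  | Folder   | Office  
4  | Pen      | Office  
5  | Notebook | Office  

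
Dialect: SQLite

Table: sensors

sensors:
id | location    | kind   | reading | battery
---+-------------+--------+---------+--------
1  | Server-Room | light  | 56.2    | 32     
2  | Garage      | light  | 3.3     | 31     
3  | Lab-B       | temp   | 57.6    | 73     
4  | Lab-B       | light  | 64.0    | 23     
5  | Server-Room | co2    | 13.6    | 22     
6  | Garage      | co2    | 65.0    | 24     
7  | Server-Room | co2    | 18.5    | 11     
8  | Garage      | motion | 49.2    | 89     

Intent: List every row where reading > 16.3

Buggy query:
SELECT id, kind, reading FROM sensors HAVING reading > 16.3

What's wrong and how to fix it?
Bug: This is a non-aggregate query (no GROUP BY, no aggregates), so in SQLite the HAVING clause is invalid here; a row-level condition belongs in WHERE

Fix: Replace HAVING with WHERE since the condition applies to individual rows

Corrected query:
SELECT id, kind, reading FROM sensors WHERE reading > 16.3

Result:
id | kind   | reading
---+--------+--------
1  | light  | 56.2   
3  | temp   | 57.6   
4  | light  | 64     
6  | co2    | 65     
7  | co2    | 18.5   
8  | motion | 49.2   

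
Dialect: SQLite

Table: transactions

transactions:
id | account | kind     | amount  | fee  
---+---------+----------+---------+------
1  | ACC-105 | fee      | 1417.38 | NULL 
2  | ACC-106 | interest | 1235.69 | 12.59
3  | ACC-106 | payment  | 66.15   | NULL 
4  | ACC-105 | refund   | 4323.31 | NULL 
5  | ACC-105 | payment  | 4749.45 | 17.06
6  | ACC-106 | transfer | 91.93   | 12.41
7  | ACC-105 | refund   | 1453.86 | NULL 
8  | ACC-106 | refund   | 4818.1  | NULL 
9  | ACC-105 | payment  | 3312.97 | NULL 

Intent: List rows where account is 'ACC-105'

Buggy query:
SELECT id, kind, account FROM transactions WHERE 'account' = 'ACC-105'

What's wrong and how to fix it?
Bug: Single quotes denote string literals in SQL; the column name is being compared as a constant string

Fix: Remove the quotes around the column name (or use double quotes for an identifier)

Corrected query:
SELECT id, kind, account FROM transactions WHERE account = 'ACC-105'

Result:
id | kind    | account
---+---------+--------
1  | fee     | ACC-105
4  | refund  | ACC-105
5  | payment | ACC-105
7  | refund  | ACC-105
9  | payment | ACC-105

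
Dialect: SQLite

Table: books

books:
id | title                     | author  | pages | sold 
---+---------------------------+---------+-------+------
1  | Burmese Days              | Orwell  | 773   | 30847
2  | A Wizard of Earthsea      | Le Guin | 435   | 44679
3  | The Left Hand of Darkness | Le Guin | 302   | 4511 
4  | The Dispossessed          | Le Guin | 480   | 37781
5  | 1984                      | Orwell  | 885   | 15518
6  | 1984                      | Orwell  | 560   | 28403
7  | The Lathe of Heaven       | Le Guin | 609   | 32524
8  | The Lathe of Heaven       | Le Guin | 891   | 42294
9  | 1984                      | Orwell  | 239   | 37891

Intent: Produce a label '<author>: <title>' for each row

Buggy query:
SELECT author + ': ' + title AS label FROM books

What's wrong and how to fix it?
Bug: SQLite uses || for string concatenation; + coerces text to numbers (yielding 0)

Fix: Use the || operator for string concatenation

Corrected query:
SELECT author || ': ' || title AS label FROM books

Result:
label                             
----------------------------------
Orwell: Burmese Days              
Le Guin: A Wizard of Earthsea     
Le Guin: The Left Hand of Darkness
Le Guin: The Dispossessed         
Orwell: 1984                      
Orwell: 1984                      
Le Guin: The Lathe of Heaven      
Le Guin: The Lathe of Heaven      
Orwell: 1984                      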